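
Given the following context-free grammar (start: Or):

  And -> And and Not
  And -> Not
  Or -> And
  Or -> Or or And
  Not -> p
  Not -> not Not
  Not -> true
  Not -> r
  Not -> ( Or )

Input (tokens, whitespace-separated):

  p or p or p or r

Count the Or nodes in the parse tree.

4

[Or [Or [Or [Or [And [Not p]]] or [And [Not p]]] or [And [Not p]]] or [And [Not r]]]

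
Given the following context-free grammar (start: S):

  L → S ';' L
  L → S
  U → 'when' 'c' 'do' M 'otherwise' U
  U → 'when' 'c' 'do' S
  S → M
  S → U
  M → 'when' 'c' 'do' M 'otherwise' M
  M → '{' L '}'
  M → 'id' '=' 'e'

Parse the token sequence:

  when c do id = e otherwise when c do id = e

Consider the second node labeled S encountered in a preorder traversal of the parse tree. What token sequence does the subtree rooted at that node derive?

id = e

[S [U when c do [M id = e] otherwise [U when c do [S [M id = e]]]]]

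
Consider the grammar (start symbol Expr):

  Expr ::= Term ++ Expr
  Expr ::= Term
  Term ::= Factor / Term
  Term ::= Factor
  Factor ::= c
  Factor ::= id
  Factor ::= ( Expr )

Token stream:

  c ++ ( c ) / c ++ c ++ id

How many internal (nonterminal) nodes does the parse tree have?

17

[Expr [Term [Factor c]] ++ [Expr [Term [Factor ( [Expr [Term [Factor c]]] )] / [Term [Factor c]]] ++ [Expr [Term [Factor c]] ++ [Expr [Term [Factor id]]]]]]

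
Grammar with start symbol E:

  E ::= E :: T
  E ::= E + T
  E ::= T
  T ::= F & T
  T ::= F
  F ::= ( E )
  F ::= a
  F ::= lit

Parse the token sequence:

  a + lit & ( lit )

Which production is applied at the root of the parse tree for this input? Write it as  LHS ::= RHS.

[E [E [T [F a]]] + [T [F lit] & [T [F ( [E [T [F lit]]] )]]]]

E ::= E + T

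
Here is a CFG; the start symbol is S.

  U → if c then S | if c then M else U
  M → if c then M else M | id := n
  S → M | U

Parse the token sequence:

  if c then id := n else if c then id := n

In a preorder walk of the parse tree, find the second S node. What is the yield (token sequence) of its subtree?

[S [U if c then [M id := n] else [U if c then [S [M id := n]]]]]

id := n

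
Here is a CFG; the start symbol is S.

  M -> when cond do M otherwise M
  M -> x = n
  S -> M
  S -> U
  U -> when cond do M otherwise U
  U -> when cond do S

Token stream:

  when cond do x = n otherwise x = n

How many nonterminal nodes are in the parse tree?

4

[S [M when cond do [M x = n] otherwise [M x = n]]]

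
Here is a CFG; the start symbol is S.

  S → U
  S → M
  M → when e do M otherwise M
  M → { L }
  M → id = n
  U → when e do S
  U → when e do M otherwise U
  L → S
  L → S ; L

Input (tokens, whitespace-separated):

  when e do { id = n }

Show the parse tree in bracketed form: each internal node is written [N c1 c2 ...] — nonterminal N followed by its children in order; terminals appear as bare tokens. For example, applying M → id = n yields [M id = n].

[S [U when e do [S [M { [L [S [M id = n]]] }]]]]

S
U
when e do S
when e do M
when e do { L }
when e do { S }
when e do { M }
when e do { id = n }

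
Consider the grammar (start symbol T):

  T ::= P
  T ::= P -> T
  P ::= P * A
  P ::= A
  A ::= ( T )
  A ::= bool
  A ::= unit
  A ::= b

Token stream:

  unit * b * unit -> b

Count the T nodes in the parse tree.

2

[T [P [P [P [A unit]] * [A b]] * [A unit]] -> [T [P [A b]]]]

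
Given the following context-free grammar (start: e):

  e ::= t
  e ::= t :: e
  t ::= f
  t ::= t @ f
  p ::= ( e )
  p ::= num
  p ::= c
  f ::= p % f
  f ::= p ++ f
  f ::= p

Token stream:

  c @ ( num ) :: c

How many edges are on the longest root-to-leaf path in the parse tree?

[e [t [t [f [p c]]] @ [f [p ( [e [t [f [p num]]]] )]]] :: [e [t [f [p c]]]]]

8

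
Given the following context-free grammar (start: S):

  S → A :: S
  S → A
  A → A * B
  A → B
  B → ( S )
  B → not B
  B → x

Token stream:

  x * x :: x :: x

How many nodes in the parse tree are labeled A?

4

[S [A [A [B x]] * [B x]] :: [S [A [B x]] :: [S [A [B x]]]]]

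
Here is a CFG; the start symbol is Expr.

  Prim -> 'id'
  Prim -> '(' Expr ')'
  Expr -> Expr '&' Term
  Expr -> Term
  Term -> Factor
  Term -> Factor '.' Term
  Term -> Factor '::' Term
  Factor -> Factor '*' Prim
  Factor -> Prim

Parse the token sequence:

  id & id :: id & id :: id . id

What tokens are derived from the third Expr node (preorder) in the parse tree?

id

[Expr [Expr [Expr [Term [Factor [Prim id]]]] & [Term [Factor [Prim id]] :: [Term [Factor [Prim id]]]]] & [Term [Factor [Prim id]] :: [Term [Factor [Prim id]] . [Term [Factor [Prim id]]]]]]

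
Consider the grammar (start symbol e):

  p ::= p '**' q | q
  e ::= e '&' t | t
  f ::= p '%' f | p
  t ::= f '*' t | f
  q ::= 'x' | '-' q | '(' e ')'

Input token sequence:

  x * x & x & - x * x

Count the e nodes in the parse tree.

[e [e [e [t [f [p [q x]]] * [t [f [p [q x]]]]]] & [t [f [p [q x]]]]] & [t [f [p [q - [q x]]]] * [t [f [p [q x]]]]]]

3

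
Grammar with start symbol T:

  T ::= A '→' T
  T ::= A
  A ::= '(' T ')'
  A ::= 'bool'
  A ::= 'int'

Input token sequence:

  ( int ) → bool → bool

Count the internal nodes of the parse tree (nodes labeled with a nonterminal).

8

[T [A ( [T [A int]] )] → [T [A bool] → [T [A bool]]]]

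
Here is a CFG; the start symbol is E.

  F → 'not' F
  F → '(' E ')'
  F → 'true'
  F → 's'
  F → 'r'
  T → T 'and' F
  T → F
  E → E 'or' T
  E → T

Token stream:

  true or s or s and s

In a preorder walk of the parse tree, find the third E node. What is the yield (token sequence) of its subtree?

true

[E [E [E [T [F true]]] or [T [F s]]] or [T [T [F s]] and [F s]]]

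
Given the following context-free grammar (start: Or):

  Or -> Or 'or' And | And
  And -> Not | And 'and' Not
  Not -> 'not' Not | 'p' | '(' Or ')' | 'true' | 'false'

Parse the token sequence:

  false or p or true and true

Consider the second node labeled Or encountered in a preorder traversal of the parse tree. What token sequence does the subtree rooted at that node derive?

false or p

[Or [Or [Or [And [Not false]]] or [And [Not p]]] or [And [And [Not true]] and [Not true]]]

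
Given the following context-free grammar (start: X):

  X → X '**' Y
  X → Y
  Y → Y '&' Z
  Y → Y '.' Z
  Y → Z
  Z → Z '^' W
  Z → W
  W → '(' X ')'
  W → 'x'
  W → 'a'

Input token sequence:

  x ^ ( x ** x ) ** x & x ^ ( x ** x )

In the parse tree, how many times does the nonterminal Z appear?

9

[X [X [Y [Z [Z [W x]] ^ [W ( [X [X [Y [Z [W x]]]] ** [Y [Z [W x]]]] )]]]] ** [Y [Y [Z [W x]]] & [Z [Z [W x]] ^ [W ( [X [X [Y [Z [W x]]]] ** [Y [Z [W x]]]] )]]]]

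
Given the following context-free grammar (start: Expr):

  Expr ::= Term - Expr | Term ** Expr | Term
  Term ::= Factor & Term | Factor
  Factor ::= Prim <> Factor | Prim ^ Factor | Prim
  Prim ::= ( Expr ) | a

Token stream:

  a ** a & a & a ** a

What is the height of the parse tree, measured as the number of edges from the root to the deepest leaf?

7

[Expr [Term [Factor [Prim a]]] ** [Expr [Term [Factor [Prim a]] & [Term [Factor [Prim a]] & [Term [Factor [Prim a]]]]] ** [Expr [Term [Factor [Prim a]]]]]]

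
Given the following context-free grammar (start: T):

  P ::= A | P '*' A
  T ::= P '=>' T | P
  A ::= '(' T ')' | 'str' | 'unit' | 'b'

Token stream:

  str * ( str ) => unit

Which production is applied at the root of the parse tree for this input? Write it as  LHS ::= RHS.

T ::= P '=>' T

[T [P [P [A str]] * [A ( [T [P [A str]]] )]] => [T [P [A unit]]]]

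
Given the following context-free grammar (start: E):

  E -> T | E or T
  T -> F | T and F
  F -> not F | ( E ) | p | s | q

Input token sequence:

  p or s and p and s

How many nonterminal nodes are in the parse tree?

10

[E [E [T [F p]]] or [T [T [T [F s]] and [F p]] and [F s]]]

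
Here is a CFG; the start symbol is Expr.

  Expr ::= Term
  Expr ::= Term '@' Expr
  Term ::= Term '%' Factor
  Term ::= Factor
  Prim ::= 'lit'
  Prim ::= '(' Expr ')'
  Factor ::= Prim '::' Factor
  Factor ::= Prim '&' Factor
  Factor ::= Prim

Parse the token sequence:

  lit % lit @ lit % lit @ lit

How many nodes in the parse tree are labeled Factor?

[Expr [Term [Term [Factor [Prim lit]]] % [Factor [Prim lit]]] @ [Expr [Term [Term [Factor [Prim lit]]] % [Factor [Prim lit]]] @ [Expr [Term [Factor [Prim lit]]]]]]

5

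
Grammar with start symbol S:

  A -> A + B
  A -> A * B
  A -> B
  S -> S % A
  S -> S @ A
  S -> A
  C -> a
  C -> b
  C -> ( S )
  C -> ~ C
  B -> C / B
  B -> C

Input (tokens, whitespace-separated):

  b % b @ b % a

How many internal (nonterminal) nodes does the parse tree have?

16

[S [S [S [S [A [B [C b]]]] % [A [B [C b]]]] @ [A [B [C b]]]] % [A [B [C a]]]]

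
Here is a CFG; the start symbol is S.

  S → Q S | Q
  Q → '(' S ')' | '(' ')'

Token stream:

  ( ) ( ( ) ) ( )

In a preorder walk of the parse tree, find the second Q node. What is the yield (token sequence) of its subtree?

[S [Q ( )] [S [Q ( [S [Q ( )]] )] [S [Q ( )]]]]

( ( ) )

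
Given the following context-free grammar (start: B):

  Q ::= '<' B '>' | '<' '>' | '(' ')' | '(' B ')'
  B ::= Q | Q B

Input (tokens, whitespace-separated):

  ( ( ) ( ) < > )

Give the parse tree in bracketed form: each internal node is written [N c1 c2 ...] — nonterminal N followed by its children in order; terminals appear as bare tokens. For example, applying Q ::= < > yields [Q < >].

B
Q
( B )
( Q B )
( ( ) B )
( ( ) Q B )
( ( ) ( ) B )
( ( ) ( ) Q )
( ( ) ( ) < > )

[B [Q ( [B [Q ( )] [B [Q ( )] [B [Q < >]]]] )]]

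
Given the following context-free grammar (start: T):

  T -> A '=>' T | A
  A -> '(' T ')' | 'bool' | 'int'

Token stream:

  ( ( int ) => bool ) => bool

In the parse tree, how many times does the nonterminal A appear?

[T [A ( [T [A ( [T [A int]] )] => [T [A bool]]] )] => [T [A bool]]]

5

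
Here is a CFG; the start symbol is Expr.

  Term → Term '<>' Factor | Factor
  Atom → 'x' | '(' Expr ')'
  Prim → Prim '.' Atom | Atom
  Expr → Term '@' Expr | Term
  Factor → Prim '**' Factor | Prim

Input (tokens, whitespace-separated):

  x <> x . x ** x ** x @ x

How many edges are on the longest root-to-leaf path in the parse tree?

7

[Expr [Term [Term [Factor [Prim [Atom x]]]] <> [Factor [Prim [Prim [Atom x]] . [Atom x]] ** [Factor [Prim [Atom x]] ** [Factor [Prim [Atom x]]]]]] @ [Expr [Term [Factor [Prim [Atom x]]]]]]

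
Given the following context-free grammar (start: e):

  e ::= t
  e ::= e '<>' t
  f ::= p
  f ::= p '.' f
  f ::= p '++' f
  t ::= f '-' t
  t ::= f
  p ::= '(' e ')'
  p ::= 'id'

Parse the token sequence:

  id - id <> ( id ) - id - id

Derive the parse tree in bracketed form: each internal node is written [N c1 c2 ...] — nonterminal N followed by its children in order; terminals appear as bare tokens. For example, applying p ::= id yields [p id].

e
e <> t
t <> t
f - t <> t
p - t <> t
id - t <> t
id - f <> t
id - p <> t
id - id <> t
id - id <> f - t
id - id <> p - t
id - id <> ( e ) - t
id - id <> ( t ) - t
id - id <> ( f ) - t
id - id <> ( p ) - t
id - id <> ( id ) - t
id - id <> ( id ) - f - t
id - id <> ( id ) - p - t
id - id <> ( id ) - id - t
id - id <> ( id ) - id - f
id - id <> ( id ) - id - p
id - id <> ( id ) - id - id

[e [e [t [f [p id]] - [t [f [p id]]]]] <> [t [f [p ( [e [t [f [p id]]]] )]] - [t [f [p id]] - [t [f [p id]]]]]]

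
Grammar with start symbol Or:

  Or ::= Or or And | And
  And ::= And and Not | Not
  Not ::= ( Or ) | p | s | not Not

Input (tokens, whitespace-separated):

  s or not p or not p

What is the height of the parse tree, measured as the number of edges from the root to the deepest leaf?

5

[Or [Or [Or [And [Not s]]] or [And [Not not [Not p]]]] or [And [Not not [Not p]]]]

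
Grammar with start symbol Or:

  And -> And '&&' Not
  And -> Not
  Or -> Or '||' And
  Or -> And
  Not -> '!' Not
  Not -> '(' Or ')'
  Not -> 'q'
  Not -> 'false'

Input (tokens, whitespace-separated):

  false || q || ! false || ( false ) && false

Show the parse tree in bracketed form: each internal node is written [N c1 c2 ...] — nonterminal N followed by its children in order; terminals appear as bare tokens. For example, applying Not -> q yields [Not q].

Or
Or || And
Or || And || And
Or || And || And || And
And || And || And || And
Not || And || And || And
false || And || And || And
false || Not || And || And
false || q || And || And
false || q || Not || And
false || q || ! Not || And
false || q || ! false || And
false || q || ! false || And && Not
false || q || ! false || Not && Not
false || q || ! false || ( Or ) && Not
false || q || ! false || ( And ) && Not
false || q || ! false || ( Not ) && Not
false || q || ! false || ( false ) && Not
false || q || ! false || ( false ) && false

[Or [Or [Or [Or [And [Not false]]] || [And [Not q]]] || [And [Not ! [Not false]]]] || [And [And [Not ( [Or [And [Not false]]] )]] && [Not false]]]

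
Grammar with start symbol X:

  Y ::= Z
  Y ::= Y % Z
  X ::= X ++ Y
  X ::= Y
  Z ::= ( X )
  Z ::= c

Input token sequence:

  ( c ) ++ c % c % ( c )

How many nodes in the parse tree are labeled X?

[X [X [Y [Z ( [X [Y [Z c]]] )]]] ++ [Y [Y [Y [Z c]] % [Z c]] % [Z ( [X [Y [Z c]]] )]]]

4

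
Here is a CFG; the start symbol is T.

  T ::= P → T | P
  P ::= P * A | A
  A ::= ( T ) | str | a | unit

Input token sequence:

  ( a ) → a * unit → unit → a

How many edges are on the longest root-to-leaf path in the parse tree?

[T [P [A ( [T [P [A a]]] )]] → [T [P [P [A a]] * [A unit]] → [T [P [A unit]] → [T [P [A a]]]]]]

6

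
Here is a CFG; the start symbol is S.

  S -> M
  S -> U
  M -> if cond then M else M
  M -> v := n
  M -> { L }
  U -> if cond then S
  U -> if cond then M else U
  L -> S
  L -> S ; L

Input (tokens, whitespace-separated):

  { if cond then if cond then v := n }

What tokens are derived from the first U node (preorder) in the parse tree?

if cond then if cond then v := n

[S [M { [L [S [U if cond then [S [U if cond then [S [M v := n]]]]]]] }]]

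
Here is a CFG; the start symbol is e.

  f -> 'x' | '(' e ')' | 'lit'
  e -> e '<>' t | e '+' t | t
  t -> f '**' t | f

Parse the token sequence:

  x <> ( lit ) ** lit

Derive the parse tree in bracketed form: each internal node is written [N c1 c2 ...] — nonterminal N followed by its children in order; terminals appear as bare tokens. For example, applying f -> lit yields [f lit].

[e [e [t [f x]]] <> [t [f ( [e [t [f lit]]] )] ** [t [f lit]]]]

e
e <> t
t <> t
f <> t
x <> t
x <> f ** t
x <> ( e ) ** t
x <> ( t ) ** t
x <> ( f ) ** t
x <> ( lit ) ** t
x <> ( lit ) ** f
x <> ( lit ) ** lit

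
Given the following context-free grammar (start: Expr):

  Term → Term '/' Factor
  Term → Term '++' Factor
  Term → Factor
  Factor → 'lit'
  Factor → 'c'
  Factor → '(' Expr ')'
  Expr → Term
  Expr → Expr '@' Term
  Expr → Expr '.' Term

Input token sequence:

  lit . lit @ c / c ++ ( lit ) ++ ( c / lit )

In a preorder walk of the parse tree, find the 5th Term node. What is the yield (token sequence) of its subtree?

c / c

[Expr [Expr [Expr [Term [Factor lit]]] . [Term [Factor lit]]] @ [Term [Term [Term [Term [Factor c]] / [Factor c]] ++ [Factor ( [Expr [Term [Factor lit]]] )]] ++ [Factor ( [Expr [Term [Term [Factor c]] / [Factor lit]]] )]]]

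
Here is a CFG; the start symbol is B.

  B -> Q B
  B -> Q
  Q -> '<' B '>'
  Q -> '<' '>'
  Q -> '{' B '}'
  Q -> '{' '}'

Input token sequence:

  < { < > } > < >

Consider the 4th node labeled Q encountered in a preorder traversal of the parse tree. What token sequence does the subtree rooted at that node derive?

[B [Q < [B [Q { [B [Q < >]] }]] >] [B [Q < >]]]

< >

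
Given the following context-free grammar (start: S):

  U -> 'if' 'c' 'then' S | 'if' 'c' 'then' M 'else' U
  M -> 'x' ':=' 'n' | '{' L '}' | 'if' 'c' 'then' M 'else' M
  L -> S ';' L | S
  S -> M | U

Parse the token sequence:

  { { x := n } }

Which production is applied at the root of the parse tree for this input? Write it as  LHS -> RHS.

S -> M

[S [M { [L [S [M { [L [S [M x := n]]] }]]] }]]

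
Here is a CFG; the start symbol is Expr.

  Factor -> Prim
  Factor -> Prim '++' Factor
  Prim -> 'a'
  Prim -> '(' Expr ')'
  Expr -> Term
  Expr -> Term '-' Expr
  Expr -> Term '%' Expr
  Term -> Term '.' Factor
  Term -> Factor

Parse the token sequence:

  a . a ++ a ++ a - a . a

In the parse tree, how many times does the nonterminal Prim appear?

[Expr [Term [Term [Factor [Prim a]]] . [Factor [Prim a] ++ [Factor [Prim a] ++ [Factor [Prim a]]]]] - [Expr [Term [Term [Factor [Prim a]]] . [Factor [Prim a]]]]]

6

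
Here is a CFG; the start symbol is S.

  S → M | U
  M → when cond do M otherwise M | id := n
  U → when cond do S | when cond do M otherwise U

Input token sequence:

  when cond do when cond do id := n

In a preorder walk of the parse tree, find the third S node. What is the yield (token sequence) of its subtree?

id := n

[S [U when cond do [S [U when cond do [S [M id := n]]]]]]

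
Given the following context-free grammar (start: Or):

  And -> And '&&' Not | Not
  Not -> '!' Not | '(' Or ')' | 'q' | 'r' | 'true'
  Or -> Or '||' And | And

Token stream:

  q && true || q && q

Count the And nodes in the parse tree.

[Or [Or [And [And [Not q]] && [Not true]]] || [And [And [Not q]] && [Not q]]]

4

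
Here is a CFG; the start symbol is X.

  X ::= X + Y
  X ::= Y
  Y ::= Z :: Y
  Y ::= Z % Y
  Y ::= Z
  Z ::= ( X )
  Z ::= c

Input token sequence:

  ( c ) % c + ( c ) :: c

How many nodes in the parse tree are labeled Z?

6

[X [X [Y [Z ( [X [Y [Z c]]] )] % [Y [Z c]]]] + [Y [Z ( [X [Y [Z c]]] )] :: [Y [Z c]]]]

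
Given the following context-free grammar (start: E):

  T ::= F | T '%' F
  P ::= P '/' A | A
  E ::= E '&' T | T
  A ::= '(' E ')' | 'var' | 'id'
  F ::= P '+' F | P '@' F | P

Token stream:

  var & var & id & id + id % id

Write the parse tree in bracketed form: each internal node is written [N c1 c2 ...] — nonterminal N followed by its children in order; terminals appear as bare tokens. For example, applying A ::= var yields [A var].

[E [E [E [E [T [F [P [A var]]]]] & [T [F [P [A var]]]]] & [T [F [P [A id]]]]] & [T [T [F [P [A id]] + [F [P [A id]]]]] % [F [P [A id]]]]]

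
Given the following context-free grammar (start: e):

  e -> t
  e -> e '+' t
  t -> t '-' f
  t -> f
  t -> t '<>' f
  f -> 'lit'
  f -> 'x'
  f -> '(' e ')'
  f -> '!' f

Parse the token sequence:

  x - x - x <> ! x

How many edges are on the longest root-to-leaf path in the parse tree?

6

[e [t [t [t [t [f x]] - [f x]] - [f x]] <> [f ! [f x]]]]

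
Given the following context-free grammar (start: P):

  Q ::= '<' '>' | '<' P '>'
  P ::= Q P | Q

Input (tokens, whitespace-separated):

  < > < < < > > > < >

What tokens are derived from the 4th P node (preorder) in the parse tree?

[P [Q < >] [P [Q < [P [Q < [P [Q < >]] >]] >] [P [Q < >]]]]

< >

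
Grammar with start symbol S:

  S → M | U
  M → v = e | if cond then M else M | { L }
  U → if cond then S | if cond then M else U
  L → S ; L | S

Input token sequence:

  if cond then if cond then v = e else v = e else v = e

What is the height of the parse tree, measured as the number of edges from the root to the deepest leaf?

[S [M if cond then [M if cond then [M v = e] else [M v = e]] else [M v = e]]]

4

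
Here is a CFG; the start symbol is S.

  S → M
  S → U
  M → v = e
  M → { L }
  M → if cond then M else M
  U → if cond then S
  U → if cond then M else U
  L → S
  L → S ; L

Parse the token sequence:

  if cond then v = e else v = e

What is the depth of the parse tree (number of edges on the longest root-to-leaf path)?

[S [M if cond then [M v = e] else [M v = e]]]

3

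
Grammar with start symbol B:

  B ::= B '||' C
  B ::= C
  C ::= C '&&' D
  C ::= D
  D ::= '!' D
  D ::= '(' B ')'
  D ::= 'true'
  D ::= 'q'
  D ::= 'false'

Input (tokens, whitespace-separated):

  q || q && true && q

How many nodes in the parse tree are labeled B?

[B [B [C [D q]]] || [C [C [C [D q]] && [D true]] && [D q]]]

2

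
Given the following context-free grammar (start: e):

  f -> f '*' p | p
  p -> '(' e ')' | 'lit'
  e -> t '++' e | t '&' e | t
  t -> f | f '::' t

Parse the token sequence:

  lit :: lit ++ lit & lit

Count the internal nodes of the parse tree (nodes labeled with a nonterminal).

15

[e [t [f [p lit]] :: [t [f [p lit]]]] ++ [e [t [f [p lit]]] & [e [t [f [p lit]]]]]]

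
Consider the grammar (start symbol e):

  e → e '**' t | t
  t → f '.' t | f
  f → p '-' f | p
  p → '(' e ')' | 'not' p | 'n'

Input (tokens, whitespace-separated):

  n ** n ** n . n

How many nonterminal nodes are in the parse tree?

15

[e [e [e [t [f [p n]]]] ** [t [f [p n]]]] ** [t [f [p n]] . [t [f [p n]]]]]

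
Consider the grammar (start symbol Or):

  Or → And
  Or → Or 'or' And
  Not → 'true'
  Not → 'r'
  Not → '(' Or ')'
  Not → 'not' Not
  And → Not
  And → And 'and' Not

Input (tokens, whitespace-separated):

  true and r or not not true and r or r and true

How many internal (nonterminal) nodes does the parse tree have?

[Or [Or [Or [And [And [Not true]] and [Not r]]] or [And [And [Not not [Not not [Not true]]]] and [Not r]]] or [And [And [Not r]] and [Not true]]]

17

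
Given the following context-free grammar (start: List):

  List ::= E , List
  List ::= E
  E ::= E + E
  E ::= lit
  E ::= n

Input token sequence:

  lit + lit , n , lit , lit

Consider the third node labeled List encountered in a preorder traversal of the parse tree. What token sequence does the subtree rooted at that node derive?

[List [E [E lit] + [E lit]] , [List [E n] , [List [E lit] , [List [E lit]]]]]

lit , lit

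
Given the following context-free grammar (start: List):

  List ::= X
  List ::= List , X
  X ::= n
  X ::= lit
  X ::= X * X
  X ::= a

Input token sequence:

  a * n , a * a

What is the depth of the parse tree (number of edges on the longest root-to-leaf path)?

[List [List [X [X a] * [X n]]] , [X [X a] * [X a]]]

4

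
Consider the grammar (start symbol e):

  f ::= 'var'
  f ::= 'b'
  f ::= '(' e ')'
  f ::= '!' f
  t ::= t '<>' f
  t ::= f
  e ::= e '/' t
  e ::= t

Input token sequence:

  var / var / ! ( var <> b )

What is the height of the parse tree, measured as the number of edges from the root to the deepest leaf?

[e [e [e [t [f var]]] / [t [f var]]] / [t [f ! [f ( [e [t [t [f var]] <> [f b]]] )]]]]

8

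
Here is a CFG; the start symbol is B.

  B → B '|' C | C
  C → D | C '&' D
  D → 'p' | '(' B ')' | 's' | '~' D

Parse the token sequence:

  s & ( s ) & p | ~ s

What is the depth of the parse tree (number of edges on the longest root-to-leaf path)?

8

[B [B [C [C [C [D s]] & [D ( [B [C [D s]]] )]] & [D p]]] | [C [D ~ [D s]]]]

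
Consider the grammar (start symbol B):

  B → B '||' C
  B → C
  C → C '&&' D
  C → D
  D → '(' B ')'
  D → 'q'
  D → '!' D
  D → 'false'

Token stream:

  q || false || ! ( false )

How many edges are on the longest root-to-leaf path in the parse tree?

[B [B [B [C [D q]]] || [C [D false]]] || [C [D ! [D ( [B [C [D false]]] )]]]]

7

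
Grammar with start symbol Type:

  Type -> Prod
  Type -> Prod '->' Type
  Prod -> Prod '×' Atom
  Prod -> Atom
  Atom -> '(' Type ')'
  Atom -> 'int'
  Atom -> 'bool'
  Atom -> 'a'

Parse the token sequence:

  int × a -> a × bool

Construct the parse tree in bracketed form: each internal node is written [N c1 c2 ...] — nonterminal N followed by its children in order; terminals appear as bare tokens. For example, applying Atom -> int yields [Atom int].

[Type [Prod [Prod [Atom int]] × [Atom a]] -> [Type [Prod [Prod [Atom a]] × [Atom bool]]]]

Type
Prod -> Type
Prod × Atom -> Type
Atom × Atom -> Type
int × Atom -> Type
int × a -> Type
int × a -> Prod
int × a -> Prod × Atom
int × a -> Atom × Atom
int × a -> a × Atom
int × a -> a × bool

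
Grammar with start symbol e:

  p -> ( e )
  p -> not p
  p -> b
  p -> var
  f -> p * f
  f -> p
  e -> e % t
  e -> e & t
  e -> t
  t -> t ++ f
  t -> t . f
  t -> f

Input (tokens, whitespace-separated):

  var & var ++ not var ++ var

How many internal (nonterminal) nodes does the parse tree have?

[e [e [t [f [p var]]]] & [t [t [t [f [p var]]] ++ [f [p not [p var]]]] ++ [f [p var]]]]

15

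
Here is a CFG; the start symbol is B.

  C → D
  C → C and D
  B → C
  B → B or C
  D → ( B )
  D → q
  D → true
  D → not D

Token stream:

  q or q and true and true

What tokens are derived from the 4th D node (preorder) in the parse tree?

true

[B [B [C [D q]]] or [C [C [C [D q]] and [D true]] and [D true]]]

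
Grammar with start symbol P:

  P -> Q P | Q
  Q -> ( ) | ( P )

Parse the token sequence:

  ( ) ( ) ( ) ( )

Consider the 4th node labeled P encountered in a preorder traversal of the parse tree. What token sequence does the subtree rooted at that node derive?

[P [Q ( )] [P [Q ( )] [P [Q ( )] [P [Q ( )]]]]]

( )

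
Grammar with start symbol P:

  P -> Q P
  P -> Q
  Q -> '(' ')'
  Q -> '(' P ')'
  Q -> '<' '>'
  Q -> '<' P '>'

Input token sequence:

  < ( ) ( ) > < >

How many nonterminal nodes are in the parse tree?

[P [Q < [P [Q ( )] [P [Q ( )]]] >] [P [Q < >]]]

8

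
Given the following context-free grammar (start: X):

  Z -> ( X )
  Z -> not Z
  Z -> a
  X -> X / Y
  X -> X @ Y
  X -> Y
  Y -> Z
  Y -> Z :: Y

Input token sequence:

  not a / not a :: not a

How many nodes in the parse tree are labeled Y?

3

[X [X [Y [Z not [Z a]]]] / [Y [Z not [Z a]] :: [Y [Z not [Z a]]]]]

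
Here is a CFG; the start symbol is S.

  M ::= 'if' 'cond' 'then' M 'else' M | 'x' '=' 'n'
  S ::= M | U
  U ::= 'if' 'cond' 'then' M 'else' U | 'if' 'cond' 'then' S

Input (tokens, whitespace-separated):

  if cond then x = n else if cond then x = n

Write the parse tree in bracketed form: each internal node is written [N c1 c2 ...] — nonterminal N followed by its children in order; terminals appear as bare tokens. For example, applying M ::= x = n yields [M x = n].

[S [U if cond then [M x = n] else [U if cond then [S [M x = n]]]]]

S
U
if cond then M else U
if cond then x = n else U
if cond then x = n else if cond then S
if cond then x = n else if cond then M
if cond then x = n else if cond then x = n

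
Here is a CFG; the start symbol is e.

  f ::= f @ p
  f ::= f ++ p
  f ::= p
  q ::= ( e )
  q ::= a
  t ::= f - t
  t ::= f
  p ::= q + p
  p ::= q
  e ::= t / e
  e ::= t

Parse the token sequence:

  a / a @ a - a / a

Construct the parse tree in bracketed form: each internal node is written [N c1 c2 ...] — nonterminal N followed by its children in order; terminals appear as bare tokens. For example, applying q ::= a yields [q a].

e
t / e
f / e
p / e
q / e
a / e
a / t / e
a / f - t / e
a / f @ p - t / e
a / p @ p - t / e
a / q @ p - t / e
a / a @ p - t / e
a / a @ q - t / e
a / a @ a - t / e
a / a @ a - f / e
a / a @ a - p / e
a / a @ a - q / e
a / a @ a - a / e
a / a @ a - a / t
a / a @ a - a / f
a / a @ a - a / p
a / a @ a - a / q
a / a @ a - a / a

[e [t [f [p [q a]]]] / [e [t [f [f [p [q a]]] @ [p [q a]]] - [t [f [p [q a]]]]] / [e [t [f [p [q a]]]]]]]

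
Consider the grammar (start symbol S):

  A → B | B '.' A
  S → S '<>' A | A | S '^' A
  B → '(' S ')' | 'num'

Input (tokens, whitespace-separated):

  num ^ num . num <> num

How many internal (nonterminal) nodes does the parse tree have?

[S [S [S [A [B num]]] ^ [A [B num] . [A [B num]]]] <> [A [B num]]]

11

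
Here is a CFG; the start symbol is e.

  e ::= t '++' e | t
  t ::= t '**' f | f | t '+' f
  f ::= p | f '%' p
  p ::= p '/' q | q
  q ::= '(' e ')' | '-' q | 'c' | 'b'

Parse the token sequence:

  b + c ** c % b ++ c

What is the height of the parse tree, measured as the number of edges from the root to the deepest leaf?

7

[e [t [t [t [f [p [q b]]]] + [f [p [q c]]]] ** [f [f [p [q c]]] % [p [q b]]]] ++ [e [t [f [p [q c]]]]]]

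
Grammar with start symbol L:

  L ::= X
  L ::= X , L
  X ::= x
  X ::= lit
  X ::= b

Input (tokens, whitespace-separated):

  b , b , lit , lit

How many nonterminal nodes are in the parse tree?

[L [X b] , [L [X b] , [L [X lit] , [L [X lit]]]]]

8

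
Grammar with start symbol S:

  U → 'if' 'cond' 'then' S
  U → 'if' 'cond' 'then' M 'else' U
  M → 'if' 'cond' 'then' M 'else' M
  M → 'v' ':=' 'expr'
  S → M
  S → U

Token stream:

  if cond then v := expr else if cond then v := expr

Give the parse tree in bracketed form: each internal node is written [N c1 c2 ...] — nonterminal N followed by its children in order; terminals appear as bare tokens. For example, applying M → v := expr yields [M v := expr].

[S [U if cond then [M v := expr] else [U if cond then [S [M v := expr]]]]]

S
U
if cond then M else U
if cond then v := expr else U
if cond then v := expr else if cond then S
if cond then v := expr else if cond then M
if cond then v := expr else if cond then v := expr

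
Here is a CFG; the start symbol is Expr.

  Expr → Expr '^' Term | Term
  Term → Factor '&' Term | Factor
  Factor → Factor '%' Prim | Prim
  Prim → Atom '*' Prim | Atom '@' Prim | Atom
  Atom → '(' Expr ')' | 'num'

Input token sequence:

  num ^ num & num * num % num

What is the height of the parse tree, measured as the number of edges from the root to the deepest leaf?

[Expr [Expr [Term [Factor [Prim [Atom num]]]]] ^ [Term [Factor [Prim [Atom num]]] & [Term [Factor [Factor [Prim [Atom num] * [Prim [Atom num]]]] % [Prim [Atom num]]]]]]

8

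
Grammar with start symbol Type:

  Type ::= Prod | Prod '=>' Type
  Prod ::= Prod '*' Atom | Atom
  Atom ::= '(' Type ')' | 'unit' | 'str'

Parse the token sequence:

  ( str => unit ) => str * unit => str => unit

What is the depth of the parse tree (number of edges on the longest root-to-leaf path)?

7

[Type [Prod [Atom ( [Type [Prod [Atom str]] => [Type [Prod [Atom unit]]]] )]] => [Type [Prod [Prod [Atom str]] * [Atom unit]] => [Type [Prod [Atom str]] => [Type [Prod [Atom unit]]]]]]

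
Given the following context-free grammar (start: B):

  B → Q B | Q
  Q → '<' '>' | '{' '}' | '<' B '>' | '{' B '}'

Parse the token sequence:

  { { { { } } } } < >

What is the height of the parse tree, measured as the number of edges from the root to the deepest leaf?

8

[B [Q { [B [Q { [B [Q { [B [Q { }]] }]] }]] }] [B [Q < >]]]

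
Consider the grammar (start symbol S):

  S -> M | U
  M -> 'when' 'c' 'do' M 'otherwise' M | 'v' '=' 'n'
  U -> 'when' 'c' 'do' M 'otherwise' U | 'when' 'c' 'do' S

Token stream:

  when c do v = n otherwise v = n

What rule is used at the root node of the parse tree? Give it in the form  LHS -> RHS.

S -> M

[S [M when c do [M v = n] otherwise [M v = n]]]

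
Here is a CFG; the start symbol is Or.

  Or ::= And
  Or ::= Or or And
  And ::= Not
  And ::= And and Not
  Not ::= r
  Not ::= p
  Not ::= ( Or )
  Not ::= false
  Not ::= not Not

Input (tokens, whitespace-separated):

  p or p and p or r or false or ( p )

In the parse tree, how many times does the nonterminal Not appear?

[Or [Or [Or [Or [Or [And [Not p]]] or [And [And [Not p]] and [Not p]]] or [And [Not r]]] or [And [Not false]]] or [And [Not ( [Or [And [Not p]]] )]]]

7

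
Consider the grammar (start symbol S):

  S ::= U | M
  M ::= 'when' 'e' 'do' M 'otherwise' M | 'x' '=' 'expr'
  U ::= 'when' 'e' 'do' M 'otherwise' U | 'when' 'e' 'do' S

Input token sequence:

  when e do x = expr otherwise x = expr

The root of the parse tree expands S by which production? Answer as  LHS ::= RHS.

S ::= M

[S [M when e do [M x = expr] otherwise [M x = expr]]]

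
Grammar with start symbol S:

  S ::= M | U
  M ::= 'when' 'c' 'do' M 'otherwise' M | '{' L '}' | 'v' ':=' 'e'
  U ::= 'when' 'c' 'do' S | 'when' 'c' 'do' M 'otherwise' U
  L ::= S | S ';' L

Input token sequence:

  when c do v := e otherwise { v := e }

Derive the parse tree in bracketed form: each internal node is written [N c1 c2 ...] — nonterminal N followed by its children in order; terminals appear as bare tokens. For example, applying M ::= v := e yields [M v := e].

[S [M when c do [M v := e] otherwise [M { [L [S [M v := e]]] }]]]

S
M
when c do M otherwise M
when c do v := e otherwise M
when c do v := e otherwise { L }
when c do v := e otherwise { S }
when c do v := e otherwise { M }
when c do v := e otherwise { v := e }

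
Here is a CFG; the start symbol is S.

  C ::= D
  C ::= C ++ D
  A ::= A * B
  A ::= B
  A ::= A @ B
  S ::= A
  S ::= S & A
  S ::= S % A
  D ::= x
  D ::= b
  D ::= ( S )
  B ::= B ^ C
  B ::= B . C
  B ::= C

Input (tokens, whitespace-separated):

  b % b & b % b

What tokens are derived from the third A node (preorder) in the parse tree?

b

[S [S [S [S [A [B [C [D b]]]]] % [A [B [C [D b]]]]] & [A [B [C [D b]]]]] % [A [B [C [D b]]]]]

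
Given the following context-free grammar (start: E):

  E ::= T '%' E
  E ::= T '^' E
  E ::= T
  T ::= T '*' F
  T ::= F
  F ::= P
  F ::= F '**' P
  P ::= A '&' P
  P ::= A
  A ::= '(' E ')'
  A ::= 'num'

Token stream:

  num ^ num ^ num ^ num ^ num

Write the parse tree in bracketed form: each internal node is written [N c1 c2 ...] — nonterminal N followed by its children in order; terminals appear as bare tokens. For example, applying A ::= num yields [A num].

[E [T [F [P [A num]]]] ^ [E [T [F [P [A num]]]] ^ [E [T [F [P [A num]]]] ^ [E [T [F [P [A num]]]] ^ [E [T [F [P [A num]]]]]]]]]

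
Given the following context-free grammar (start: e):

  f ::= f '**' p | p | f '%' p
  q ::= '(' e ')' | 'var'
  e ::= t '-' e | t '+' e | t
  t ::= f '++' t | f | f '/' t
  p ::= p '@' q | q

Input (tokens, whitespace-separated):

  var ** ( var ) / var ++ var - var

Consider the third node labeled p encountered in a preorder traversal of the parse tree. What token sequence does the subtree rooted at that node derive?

var

[e [t [f [f [p [q var]]] ** [p [q ( [e [t [f [p [q var]]]]] )]]] / [t [f [p [q var]]] ++ [t [f [p [q var]]]]]] - [e [t [f [p [q var]]]]]]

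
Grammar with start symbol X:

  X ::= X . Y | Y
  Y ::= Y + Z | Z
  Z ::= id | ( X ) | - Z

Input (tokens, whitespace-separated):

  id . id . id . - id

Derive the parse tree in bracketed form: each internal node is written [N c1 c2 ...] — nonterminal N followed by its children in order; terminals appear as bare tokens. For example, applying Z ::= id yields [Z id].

X
X . Y
X . Y . Y
X . Y . Y . Y
Y . Y . Y . Y
Z . Y . Y . Y
id . Y . Y . Y
id . Z . Y . Y
id . id . Y . Y
id . id . Z . Y
id . id . id . Y
id . id . id . Z
id . id . id . - Z
id . id . id . - id

[X [X [X [X [Y [Z id]]] . [Y [Z id]]] . [Y [Z id]]] . [Y [Z - [Z id]]]]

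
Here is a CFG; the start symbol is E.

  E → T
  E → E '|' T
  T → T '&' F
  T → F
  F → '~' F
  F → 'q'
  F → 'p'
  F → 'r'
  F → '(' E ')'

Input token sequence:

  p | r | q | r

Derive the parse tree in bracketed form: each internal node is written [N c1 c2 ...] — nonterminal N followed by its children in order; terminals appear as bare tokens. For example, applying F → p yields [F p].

E
E | T
E | T | T
E | T | T | T
T | T | T | T
F | T | T | T
p | T | T | T
p | F | T | T
p | r | T | T
p | r | F | T
p | r | q | T
p | r | q | F
p | r | q | r

[E [E [E [E [T [F p]]] | [T [F r]]] | [T [F q]]] | [T [F r]]]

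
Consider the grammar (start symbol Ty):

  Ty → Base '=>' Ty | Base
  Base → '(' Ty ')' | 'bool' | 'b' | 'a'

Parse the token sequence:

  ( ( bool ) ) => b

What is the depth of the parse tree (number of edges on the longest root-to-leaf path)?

[Ty [Base ( [Ty [Base ( [Ty [Base bool]] )]] )] => [Ty [Base b]]]

6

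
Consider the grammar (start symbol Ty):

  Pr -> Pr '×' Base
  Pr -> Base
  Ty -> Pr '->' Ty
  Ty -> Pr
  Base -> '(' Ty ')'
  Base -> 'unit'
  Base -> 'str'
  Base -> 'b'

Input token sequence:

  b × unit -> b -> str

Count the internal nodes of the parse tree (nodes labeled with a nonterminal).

[Ty [Pr [Pr [Base b]] × [Base unit]] -> [Ty [Pr [Base b]] -> [Ty [Pr [Base str]]]]]

11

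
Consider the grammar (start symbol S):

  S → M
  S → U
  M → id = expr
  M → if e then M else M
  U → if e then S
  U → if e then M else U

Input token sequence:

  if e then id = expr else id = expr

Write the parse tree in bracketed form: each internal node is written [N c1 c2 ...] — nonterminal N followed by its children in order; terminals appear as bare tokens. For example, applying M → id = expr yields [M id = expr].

S
M
if e then M else M
if e then id = expr else M
if e then id = expr else id = expr

[S [M if e then [M id = expr] else [M id = expr]]]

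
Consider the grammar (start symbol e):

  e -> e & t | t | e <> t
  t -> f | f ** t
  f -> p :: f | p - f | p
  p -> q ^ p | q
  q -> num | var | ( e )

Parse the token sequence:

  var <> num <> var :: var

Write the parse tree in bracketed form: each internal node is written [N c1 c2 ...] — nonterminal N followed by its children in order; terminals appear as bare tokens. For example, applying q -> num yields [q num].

e
e <> t
e <> t <> t
t <> t <> t
f <> t <> t
p <> t <> t
q <> t <> t
var <> t <> t
var <> f <> t
var <> p <> t
var <> q <> t
var <> num <> t
var <> num <> f
var <> num <> p :: f
var <> num <> q :: f
var <> num <> var :: f
var <> num <> var :: p
var <> num <> var :: q
var <> num <> var :: var

[e [e [e [t [f [p [q var]]]]] <> [t [f [p [q num]]]]] <> [t [f [p [q var]] :: [f [p [q var]]]]]]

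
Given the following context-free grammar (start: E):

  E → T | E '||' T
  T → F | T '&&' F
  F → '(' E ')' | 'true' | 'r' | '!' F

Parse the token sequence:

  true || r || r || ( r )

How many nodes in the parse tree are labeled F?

[E [E [E [E [T [F true]]] || [T [F r]]] || [T [F r]]] || [T [F ( [E [T [F r]]] )]]]

5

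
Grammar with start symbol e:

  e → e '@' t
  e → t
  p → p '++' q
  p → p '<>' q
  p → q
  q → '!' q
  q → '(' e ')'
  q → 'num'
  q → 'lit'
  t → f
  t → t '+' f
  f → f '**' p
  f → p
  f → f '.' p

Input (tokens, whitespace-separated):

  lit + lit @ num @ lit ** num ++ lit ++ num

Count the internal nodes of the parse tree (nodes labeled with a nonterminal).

26

[e [e [e [t [t [f [p [q lit]]]] + [f [p [q lit]]]]] @ [t [f [p [q num]]]]] @ [t [f [f [p [q lit]]] ** [p [p [p [q num]] ++ [q lit]] ++ [q num]]]]]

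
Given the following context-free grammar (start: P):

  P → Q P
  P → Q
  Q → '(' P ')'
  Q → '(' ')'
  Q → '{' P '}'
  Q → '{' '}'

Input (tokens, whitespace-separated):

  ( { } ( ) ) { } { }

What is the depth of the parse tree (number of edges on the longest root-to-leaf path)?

[P [Q ( [P [Q { }] [P [Q ( )]]] )] [P [Q { }] [P [Q { }]]]]

5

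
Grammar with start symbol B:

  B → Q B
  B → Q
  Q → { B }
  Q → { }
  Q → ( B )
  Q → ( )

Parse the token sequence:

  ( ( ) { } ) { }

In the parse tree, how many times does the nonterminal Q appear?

[B [Q ( [B [Q ( )] [B [Q { }]]] )] [B [Q { }]]]

4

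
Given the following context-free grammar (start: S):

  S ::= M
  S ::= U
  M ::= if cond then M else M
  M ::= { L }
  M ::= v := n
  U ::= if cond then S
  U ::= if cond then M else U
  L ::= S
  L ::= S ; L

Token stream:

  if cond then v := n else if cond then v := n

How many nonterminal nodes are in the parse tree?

[S [U if cond then [M v := n] else [U if cond then [S [M v := n]]]]]

6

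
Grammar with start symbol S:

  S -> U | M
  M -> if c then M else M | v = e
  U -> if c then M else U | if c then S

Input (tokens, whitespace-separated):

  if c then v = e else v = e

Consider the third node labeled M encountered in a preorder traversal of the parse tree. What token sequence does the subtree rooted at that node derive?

[S [M if c then [M v = e] else [M v = e]]]

v = e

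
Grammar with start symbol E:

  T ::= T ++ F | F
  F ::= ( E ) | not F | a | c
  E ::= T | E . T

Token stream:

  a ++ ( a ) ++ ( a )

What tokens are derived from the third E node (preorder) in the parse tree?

a

[E [T [T [T [F a]] ++ [F ( [E [T [F a]]] )]] ++ [F ( [E [T [F a]]] )]]]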